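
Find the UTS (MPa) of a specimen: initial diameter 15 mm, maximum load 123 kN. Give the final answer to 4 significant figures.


A0 = pi*(d/2)^2 = pi*(15/2)^2 = 176.715 mm^2
UTS = F_max / A0 = 123*1000 / 176.715
UTS = 696 MPa


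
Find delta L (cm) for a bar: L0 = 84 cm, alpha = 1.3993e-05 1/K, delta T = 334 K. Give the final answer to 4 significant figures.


dL = L0 * alpha * dT
dL = 84 * 1.3993e-05 * 334
dL = 0.3926 cm


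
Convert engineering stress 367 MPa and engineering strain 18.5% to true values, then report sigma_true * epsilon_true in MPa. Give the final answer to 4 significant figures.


sigma_true = sigma_eng * (1 + epsilon_eng)
sigma_true = 367 * (1 + 0.185) = 434.895 MPa
epsilon_true = ln(1 + epsilon_eng)
epsilon_true = ln(1 + 0.185) = 0.169743
sigma_true * epsilon_true = 434.895 * 0.169743 = 73.82 MPa


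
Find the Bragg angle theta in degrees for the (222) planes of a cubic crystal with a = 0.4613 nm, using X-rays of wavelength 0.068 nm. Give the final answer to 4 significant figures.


d = a / sqrt(h^2+k^2+l^2)
d = 0.4613 / sqrt(12) = 0.133166 nm
lambda = 2*d*sin(theta)  =>  sin(theta) = lambda / (2*d)
sin(theta) = 0.068 / (2 * 0.133166) = 0.255321
theta = 14.79 deg


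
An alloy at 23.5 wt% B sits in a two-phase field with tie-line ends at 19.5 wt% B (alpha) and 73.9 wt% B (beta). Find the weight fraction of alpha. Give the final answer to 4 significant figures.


f_alpha = (C_beta - C0) / (C_beta - C_alpha)
f_alpha = (73.9 - 23.5) / (73.9 - 19.5)
f_alpha = 0.9265


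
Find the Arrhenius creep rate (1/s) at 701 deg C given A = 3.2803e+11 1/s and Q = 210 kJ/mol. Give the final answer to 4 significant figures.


rate = A * exp(-Q / (R*T))
T = 701 + 273.15 = 974.15 K
rate = 3.2803e+11 * exp(-210e3 / (8.314 * 974.15))
rate = 1.8 1/s


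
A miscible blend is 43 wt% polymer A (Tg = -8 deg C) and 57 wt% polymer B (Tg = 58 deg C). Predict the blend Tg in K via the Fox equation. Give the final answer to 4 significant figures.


1/Tg = w1/Tg1 + w2/Tg2 (in Kelvin)
Tg1 = 265.15 K, Tg2 = 331.15 K
1/Tg = 0.43/265.15 + 0.57/331.15
Tg = 299.1 K


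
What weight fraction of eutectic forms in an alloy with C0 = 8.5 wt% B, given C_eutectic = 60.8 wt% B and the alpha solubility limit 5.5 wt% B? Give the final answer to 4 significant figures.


f_primary = (C_e - C0) / (C_e - C_alpha_max)
f_primary = (60.8 - 8.5) / (60.8 - 5.5)
f_primary = 0.94575
f_eutectic = 1 - 0.94575 = 0.05425


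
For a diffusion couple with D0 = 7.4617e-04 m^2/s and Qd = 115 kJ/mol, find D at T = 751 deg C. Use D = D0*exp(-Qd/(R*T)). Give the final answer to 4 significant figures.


D = D0 * exp(-Qd / (R*T))
T = 1024.15 K
D = 7.4617e-04 * exp(-115e3 / (8.314 * 1024.15))
D = 1.017e-09 m^2/s


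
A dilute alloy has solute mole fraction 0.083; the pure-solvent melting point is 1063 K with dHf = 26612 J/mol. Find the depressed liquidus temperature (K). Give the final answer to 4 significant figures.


dT = R*Tm^2*x / dHf
dT = 8.314 * 1063^2 * 0.083 / 26612
dT = 29.3006 K
T_new = 1063 - 29.3006 = 1034 K


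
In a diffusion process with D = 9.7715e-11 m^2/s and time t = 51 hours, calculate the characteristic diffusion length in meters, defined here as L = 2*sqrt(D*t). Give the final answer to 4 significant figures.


t = 51 hr = 183600 s
Diffusion length = 2*sqrt(D*t)
= 2*sqrt(9.7715e-11 * 183600)
= 8.471e-03 m


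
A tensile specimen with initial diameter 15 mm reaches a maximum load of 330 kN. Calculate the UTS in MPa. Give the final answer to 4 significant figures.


A0 = pi*(d/2)^2 = pi*(15/2)^2 = 176.715 mm^2
UTS = F_max / A0 = 330*1000 / 176.715
UTS = 1867 MPa


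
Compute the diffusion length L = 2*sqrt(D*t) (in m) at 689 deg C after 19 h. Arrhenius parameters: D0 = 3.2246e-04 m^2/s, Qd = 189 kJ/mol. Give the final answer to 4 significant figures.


Step 1: D = D0 * exp(-Qd/(R*T))
T = 962.15 K
D = 3.2246e-04 * exp(-189e3 / (8.314 * 962.15)) = 1.76763e-14 m^2/s
Step 2: L = 2*sqrt(D*t)
t = 19 h = 68400 s
L = 2*sqrt(1.76763e-14 * 68400) = 6.954e-05 m


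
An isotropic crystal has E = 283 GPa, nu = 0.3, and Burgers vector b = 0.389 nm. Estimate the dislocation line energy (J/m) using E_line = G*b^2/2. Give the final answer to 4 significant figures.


Step 1: G = E / (2*(1+nu))
G = 283 / (2*(1+0.3)) = 108.846 GPa = 1.08846e+11 Pa
Step 2: E_line = G*b^2/2
b = 0.389 nm = 3.89e-10 m
E_line = 0.5 * 1.08846e+11 * (3.89e-10)^2 = 8.235e-09 J/m


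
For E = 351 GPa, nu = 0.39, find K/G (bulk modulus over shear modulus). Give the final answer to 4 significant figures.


G = E / (2*(1+nu))
G = 351 / (2*(1+0.39)) = 126.259 GPa
K = E / (3*(1-2*nu))
K = 351 / (3*(1-2*0.39)) = 531.818 GPa
K/G = 531.818 / 126.259 = 4.212


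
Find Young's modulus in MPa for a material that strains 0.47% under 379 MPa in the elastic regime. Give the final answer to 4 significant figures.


E = sigma / epsilon
epsilon = 0.47% = 4.7e-03
E = 379 / 4.7e-03
E = 80640 MPa


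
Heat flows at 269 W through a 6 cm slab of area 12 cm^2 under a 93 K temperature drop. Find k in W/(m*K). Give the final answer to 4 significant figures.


k = Q*L / (A*dT)
L = 0.06 m, A = 1.2e-03 m^2
k = 269 * 0.06 / (1.2e-03 * 93)
k = 144.6 W/(m*K)


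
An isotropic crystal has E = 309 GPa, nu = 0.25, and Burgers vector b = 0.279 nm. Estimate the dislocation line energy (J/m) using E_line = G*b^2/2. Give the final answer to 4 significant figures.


Step 1: G = E / (2*(1+nu))
G = 309 / (2*(1+0.25)) = 123.6 GPa = 1.236e+11 Pa
Step 2: E_line = G*b^2/2
b = 0.279 nm = 2.79e-10 m
E_line = 0.5 * 1.236e+11 * (2.79e-10)^2 = 4.811e-09 J/m


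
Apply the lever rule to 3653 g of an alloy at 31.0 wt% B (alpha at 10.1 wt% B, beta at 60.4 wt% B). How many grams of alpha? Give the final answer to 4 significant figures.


f_alpha = (C_beta - C0) / (C_beta - C_alpha)
f_alpha = (60.4 - 31.0) / (60.4 - 10.1) = 0.584493
m_alpha = f_alpha * m_total = 0.584493 * 3653 = 2135 g


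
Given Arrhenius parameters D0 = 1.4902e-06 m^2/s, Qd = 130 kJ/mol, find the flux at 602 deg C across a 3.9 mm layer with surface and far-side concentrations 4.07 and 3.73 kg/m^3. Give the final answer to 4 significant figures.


Step 1: D = D0 * exp(-Qd/(R*T))
T = 602 + 273.15 = 875.15 K
D = 1.4902e-06 * exp(-130e3 / (8.314 * 875.15)) = 2.5925e-14 m^2/s
Step 2: J = D * (C1 - C2) / dx
J = 2.5925e-14 * (4.07 - 3.73) / 3.9e-03
J = 2.26e-12 kg/(m^2*s)


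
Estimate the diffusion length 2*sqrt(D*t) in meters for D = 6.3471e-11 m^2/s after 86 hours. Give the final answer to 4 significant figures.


t = 86 hr = 309600 s
Diffusion length = 2*sqrt(D*t)
= 2*sqrt(6.3471e-11 * 309600)
= 8.866e-03 m


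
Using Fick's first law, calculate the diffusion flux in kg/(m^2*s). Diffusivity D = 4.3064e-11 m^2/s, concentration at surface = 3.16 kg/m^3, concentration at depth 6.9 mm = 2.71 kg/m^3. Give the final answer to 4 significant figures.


J = -D * (dC/dx) = D * (C1 - C2) / dx
J = 4.3064e-11 * (3.16 - 2.71) / 6.9e-03
J = 2.809e-09 kg/(m^2*s)


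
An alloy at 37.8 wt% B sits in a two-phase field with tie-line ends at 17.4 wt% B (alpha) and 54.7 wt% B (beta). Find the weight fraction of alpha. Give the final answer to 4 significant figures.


f_alpha = (C_beta - C0) / (C_beta - C_alpha)
f_alpha = (54.7 - 37.8) / (54.7 - 17.4)
f_alpha = 0.4531


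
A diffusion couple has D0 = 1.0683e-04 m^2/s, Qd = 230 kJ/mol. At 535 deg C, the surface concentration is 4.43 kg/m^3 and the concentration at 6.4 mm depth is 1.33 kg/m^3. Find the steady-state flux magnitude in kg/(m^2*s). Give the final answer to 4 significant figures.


Step 1: D = D0 * exp(-Qd/(R*T))
T = 535 + 273.15 = 808.15 K
D = 1.0683e-04 * exp(-230e3 / (8.314 * 808.15)) = 1.4526e-19 m^2/s
Step 2: J = D * (C1 - C2) / dx
J = 1.4526e-19 * (4.43 - 1.33) / 6.4e-03
J = 7.036e-17 kg/(m^2*s)


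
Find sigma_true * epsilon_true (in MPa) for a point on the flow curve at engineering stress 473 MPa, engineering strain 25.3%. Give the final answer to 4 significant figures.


sigma_true = sigma_eng * (1 + epsilon_eng)
sigma_true = 473 * (1 + 0.253) = 592.669 MPa
epsilon_true = ln(1 + epsilon_eng)
epsilon_true = ln(1 + 0.253) = 0.225541
sigma_true * epsilon_true = 592.669 * 0.225541 = 133.7 MPa


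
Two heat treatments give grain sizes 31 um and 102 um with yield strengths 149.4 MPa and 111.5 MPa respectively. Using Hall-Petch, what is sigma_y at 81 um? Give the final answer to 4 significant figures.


sigma_y = sigma0 + k / sqrt(d)
1/sqrt(d1) = 1/sqrt(3.1e-05) = 179.605;  1/sqrt(d2) = 99.0148
k = (sigma1 - sigma2) / (1/sqrt(d1) - 1/sqrt(d2)) = (149.4 - 111.5) / (179.605 - 99.0148) = 0.470278 MPa*m^0.5
sigma0 = sigma1 - k/sqrt(d1) = 149.4 - 0.470278*179.605 = 64.9355 MPa
sigma_y(d3) = 64.9355 + 0.470278 / sqrt(8.1e-05) = 117.2 MPa


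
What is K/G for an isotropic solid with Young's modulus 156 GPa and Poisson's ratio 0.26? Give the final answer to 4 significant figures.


G = E / (2*(1+nu))
G = 156 / (2*(1+0.26)) = 61.9048 GPa
K = E / (3*(1-2*nu))
K = 156 / (3*(1-2*0.26)) = 108.333 GPa
K/G = 108.333 / 61.9048 = 1.75


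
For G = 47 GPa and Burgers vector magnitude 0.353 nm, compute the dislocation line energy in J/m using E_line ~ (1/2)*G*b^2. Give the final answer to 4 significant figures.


E = G*b^2/2
b = 0.353 nm = 3.53e-10 m
G = 47 GPa = 4.7e+10 Pa
E = 0.5 * 4.7e+10 * (3.53e-10)^2
E = 2.928e-09 J/m


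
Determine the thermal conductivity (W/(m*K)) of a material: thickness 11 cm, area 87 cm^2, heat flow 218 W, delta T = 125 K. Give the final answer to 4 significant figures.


k = Q*L / (A*dT)
L = 0.11 m, A = 8.7e-03 m^2
k = 218 * 0.11 / (8.7e-03 * 125)
k = 22.05 W/(m*K)


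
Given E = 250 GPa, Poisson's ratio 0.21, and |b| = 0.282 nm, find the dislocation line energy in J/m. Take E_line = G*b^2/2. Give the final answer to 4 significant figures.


Step 1: G = E / (2*(1+nu))
G = 250 / (2*(1+0.21)) = 103.306 GPa = 1.03306e+11 Pa
Step 2: E_line = G*b^2/2
b = 0.282 nm = 2.82e-10 m
E_line = 0.5 * 1.03306e+11 * (2.82e-10)^2 = 4.108e-09 J/m


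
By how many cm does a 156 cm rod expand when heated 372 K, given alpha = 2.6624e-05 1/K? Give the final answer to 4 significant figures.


dL = L0 * alpha * dT
dL = 156 * 2.6624e-05 * 372
dL = 1.545 cm


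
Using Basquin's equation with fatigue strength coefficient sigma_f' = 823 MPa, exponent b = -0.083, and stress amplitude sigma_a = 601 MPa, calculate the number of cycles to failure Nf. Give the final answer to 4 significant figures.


sigma_a = sigma_f' * (2*Nf)^b
2*Nf = (sigma_a / sigma_f')^(1/b)
2*Nf = (601 / 823)^(1/-0.083)
2*Nf = 44.1452
Nf = 22.07 cycles


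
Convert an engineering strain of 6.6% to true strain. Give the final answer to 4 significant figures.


epsilon_true = ln(1 + epsilon_eng)
epsilon_true = ln(1 + 0.066)
epsilon_true = 0.06391


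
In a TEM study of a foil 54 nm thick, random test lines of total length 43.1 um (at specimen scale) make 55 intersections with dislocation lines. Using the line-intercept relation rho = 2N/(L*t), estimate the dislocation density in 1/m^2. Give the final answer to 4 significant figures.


rho = 2N / (L * t)
L = 43.1 um = 4.31e-05 m, t = 54 nm = 5.4e-08 m
rho = 2 * 55 / (4.31e-05 * 5.4e-08)
rho = 4.726e+13 1/m^2


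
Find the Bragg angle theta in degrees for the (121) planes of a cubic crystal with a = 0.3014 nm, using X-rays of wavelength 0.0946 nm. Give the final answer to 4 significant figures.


d = a / sqrt(h^2+k^2+l^2)
d = 0.3014 / sqrt(6) = 0.123046 nm
lambda = 2*d*sin(theta)  =>  sin(theta) = lambda / (2*d)
sin(theta) = 0.0946 / (2 * 0.123046) = 0.384409
theta = 22.61 deg


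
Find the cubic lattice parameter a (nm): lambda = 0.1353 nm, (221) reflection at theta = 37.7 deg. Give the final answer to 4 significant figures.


d = lambda / (2*sin(theta))
d = 0.1353 / (2*sin(37.7 deg))
d = 0.110625 nm
a = d * sqrt(h^2+k^2+l^2) = 0.110625 * sqrt(9)
a = 0.3319 nm


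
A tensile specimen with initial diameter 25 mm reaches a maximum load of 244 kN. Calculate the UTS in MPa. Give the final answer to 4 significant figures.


A0 = pi*(d/2)^2 = pi*(25/2)^2 = 490.874 mm^2
UTS = F_max / A0 = 244*1000 / 490.874
UTS = 497.1 MPa


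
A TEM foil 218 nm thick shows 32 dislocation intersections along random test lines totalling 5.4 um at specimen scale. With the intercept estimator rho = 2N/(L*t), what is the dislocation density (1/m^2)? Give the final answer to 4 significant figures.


rho = 2N / (L * t)
L = 5.4 um = 5.4e-06 m, t = 218 nm = 2.18e-07 m
rho = 2 * 32 / (5.4e-06 * 2.18e-07)
rho = 5.437e+13 1/m^2


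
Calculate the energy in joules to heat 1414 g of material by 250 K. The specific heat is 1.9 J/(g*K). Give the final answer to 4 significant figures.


Q = m * cp * dT
Q = 1414 * 1.9 * 250
Q = 671700 J


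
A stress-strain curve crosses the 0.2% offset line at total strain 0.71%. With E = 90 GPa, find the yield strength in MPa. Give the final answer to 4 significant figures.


Offset strain = 0.002
Elastic strain at yield = total_strain - offset = 7.1e-03 - 0.002 = 5.1e-03
sigma_y = E * elastic_strain = 90000 * 5.1e-03
sigma_y = 459 MPa


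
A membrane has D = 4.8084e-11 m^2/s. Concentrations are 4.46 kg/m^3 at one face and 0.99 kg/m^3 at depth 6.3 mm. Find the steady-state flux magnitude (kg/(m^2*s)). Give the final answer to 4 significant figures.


J = -D * (dC/dx) = D * (C1 - C2) / dx
J = 4.8084e-11 * (4.46 - 0.99) / 6.3e-03
J = 2.648e-08 kg/(m^2*s)


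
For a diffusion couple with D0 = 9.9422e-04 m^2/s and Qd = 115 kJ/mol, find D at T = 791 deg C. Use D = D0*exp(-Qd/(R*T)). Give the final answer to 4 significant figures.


D = D0 * exp(-Qd / (R*T))
T = 1064.15 K
D = 9.9422e-04 * exp(-115e3 / (8.314 * 1064.15))
D = 2.251e-09 m^2/s


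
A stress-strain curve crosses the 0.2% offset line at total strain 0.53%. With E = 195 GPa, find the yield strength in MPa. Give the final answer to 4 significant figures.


Offset strain = 0.002
Elastic strain at yield = total_strain - offset = 5.3e-03 - 0.002 = 3.3e-03
sigma_y = E * elastic_strain = 195000 * 3.3e-03
sigma_y = 643.5 MPa


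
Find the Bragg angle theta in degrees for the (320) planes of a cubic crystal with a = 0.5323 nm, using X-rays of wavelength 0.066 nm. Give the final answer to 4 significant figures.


d = a / sqrt(h^2+k^2+l^2)
d = 0.5323 / sqrt(13) = 0.147633 nm
lambda = 2*d*sin(theta)  =>  sin(theta) = lambda / (2*d)
sin(theta) = 0.066 / (2 * 0.147633) = 0.223527
theta = 12.92 deg


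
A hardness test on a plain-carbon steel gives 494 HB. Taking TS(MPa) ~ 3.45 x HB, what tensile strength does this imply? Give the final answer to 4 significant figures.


TS (MPa) = 3.45 * HB
TS = 3.45 * 494
TS = 1704 MPa


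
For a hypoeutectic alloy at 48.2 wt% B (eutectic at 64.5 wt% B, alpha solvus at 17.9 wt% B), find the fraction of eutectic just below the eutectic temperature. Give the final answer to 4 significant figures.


f_primary = (C_e - C0) / (C_e - C_alpha_max)
f_primary = (64.5 - 48.2) / (64.5 - 17.9)
f_primary = 0.349785
f_eutectic = 1 - 0.349785 = 0.6502


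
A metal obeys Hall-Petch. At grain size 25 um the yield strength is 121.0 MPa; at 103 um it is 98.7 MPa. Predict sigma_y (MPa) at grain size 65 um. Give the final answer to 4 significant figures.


sigma_y = sigma0 + k / sqrt(d)
1/sqrt(d1) = 1/sqrt(2.5e-05) = 200;  1/sqrt(d2) = 98.5329
k = (sigma1 - sigma2) / (1/sqrt(d1) - 1/sqrt(d2)) = (121.0 - 98.7) / (200 - 98.5329) = 0.219776 MPa*m^0.5
sigma0 = sigma1 - k/sqrt(d1) = 121.0 - 0.219776*200 = 77.0449 MPa
sigma_y(d3) = 77.0449 + 0.219776 / sqrt(6.5e-05) = 104.3 MPa


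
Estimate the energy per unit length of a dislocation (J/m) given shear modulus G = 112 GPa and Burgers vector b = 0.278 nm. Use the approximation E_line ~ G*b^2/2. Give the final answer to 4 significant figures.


E = G*b^2/2
b = 0.278 nm = 2.78e-10 m
G = 112 GPa = 1.12e+11 Pa
E = 0.5 * 1.12e+11 * (2.78e-10)^2
E = 4.328e-09 J/m


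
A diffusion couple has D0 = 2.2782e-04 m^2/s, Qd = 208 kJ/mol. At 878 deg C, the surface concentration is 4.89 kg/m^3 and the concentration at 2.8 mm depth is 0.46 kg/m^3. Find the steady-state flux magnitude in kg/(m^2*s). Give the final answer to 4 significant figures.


Step 1: D = D0 * exp(-Qd/(R*T))
T = 878 + 273.15 = 1151.15 K
D = 2.2782e-04 * exp(-208e3 / (8.314 * 1151.15)) = 8.29913e-14 m^2/s
Step 2: J = D * (C1 - C2) / dx
J = 8.29913e-14 * (4.89 - 0.46) / 2.8e-03
J = 1.313e-10 kg/(m^2*s)


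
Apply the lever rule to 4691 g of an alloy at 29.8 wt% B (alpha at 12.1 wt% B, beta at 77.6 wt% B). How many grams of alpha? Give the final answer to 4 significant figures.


f_alpha = (C_beta - C0) / (C_beta - C_alpha)
f_alpha = (77.6 - 29.8) / (77.6 - 12.1) = 0.729771
m_alpha = f_alpha * m_total = 0.729771 * 4691 = 3423 g


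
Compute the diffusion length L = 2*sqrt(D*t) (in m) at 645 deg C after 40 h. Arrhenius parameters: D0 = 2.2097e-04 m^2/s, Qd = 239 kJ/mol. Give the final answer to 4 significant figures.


Step 1: D = D0 * exp(-Qd/(R*T))
T = 918.15 K
D = 2.2097e-04 * exp(-239e3 / (8.314 * 918.15)) = 5.58277e-18 m^2/s
Step 2: L = 2*sqrt(D*t)
t = 40 h = 144000 s
L = 2*sqrt(5.58277e-18 * 144000) = 1.793e-06 m


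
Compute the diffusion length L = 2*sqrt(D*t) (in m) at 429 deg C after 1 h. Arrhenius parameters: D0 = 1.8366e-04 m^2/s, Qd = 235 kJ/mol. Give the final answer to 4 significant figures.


Step 1: D = D0 * exp(-Qd/(R*T))
T = 702.15 K
D = 1.8366e-04 * exp(-235e3 / (8.314 * 702.15)) = 6.04176e-22 m^2/s
Step 2: L = 2*sqrt(D*t)
t = 1 h = 3600 s
L = 2*sqrt(6.04176e-22 * 3600) = 2.95e-09 m


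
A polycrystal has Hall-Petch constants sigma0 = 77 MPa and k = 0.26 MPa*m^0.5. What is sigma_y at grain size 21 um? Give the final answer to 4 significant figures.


sigma_y = sigma0 + k / sqrt(d)
d = 21 um = 2.1e-05 m
sigma_y = 77 + 0.26 / sqrt(2.1e-05)
sigma_y = 133.7 MPa


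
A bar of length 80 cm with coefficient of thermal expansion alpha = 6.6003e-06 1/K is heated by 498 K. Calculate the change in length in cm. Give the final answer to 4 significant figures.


dL = L0 * alpha * dT
dL = 80 * 6.6003e-06 * 498
dL = 0.263 cm


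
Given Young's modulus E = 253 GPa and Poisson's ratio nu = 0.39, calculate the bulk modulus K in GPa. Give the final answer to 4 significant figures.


K = E / (3*(1-2*nu))
K = 253 / (3*(1-2*0.39))
K = 383.3 GPa


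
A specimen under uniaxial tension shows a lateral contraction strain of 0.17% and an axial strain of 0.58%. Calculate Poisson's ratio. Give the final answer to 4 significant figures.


nu = -epsilon_lat / epsilon_axial
Lateral strain is contraction (negative), so using magnitudes:
nu = 0.17 / 0.58
nu = 0.2931


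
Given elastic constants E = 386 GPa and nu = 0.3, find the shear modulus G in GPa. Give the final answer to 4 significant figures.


G = E / (2*(1+nu))
G = 386 / (2*(1+0.3))
G = 148.5 GPa


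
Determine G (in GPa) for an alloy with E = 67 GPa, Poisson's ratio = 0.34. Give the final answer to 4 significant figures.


G = E / (2*(1+nu))
G = 67 / (2*(1+0.34))
G = 25 GPa


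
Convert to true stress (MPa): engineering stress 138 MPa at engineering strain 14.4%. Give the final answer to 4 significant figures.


sigma_true = sigma_eng * (1 + epsilon_eng)
sigma_true = 138 * (1 + 0.144)
sigma_true = 157.9 MPa


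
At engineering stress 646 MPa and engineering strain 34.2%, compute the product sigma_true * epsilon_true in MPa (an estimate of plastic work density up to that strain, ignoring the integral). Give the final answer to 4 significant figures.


sigma_true = sigma_eng * (1 + epsilon_eng)
sigma_true = 646 * (1 + 0.342) = 866.932 MPa
epsilon_true = ln(1 + epsilon_eng)
epsilon_true = ln(1 + 0.342) = 0.294161
sigma_true * epsilon_true = 866.932 * 0.294161 = 255 MPa


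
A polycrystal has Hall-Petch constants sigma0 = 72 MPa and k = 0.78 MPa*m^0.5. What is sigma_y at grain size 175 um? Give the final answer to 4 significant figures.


sigma_y = sigma0 + k / sqrt(d)
d = 175 um = 1.75e-04 m
sigma_y = 72 + 0.78 / sqrt(1.75e-04)
sigma_y = 131 MPa


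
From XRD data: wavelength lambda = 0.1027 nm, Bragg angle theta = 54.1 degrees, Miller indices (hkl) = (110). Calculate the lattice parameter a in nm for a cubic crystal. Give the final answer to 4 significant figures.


d = lambda / (2*sin(theta))
d = 0.1027 / (2*sin(54.1 deg))
d = 0.0633918 nm
a = d * sqrt(h^2+k^2+l^2) = 0.0633918 * sqrt(2)
a = 0.08965 nm


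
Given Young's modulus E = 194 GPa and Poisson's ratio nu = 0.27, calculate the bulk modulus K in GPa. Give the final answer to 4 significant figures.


K = E / (3*(1-2*nu))
K = 194 / (3*(1-2*0.27))
K = 140.6 GPa


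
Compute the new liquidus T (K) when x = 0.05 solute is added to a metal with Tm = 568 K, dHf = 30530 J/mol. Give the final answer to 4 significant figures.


dT = R*Tm^2*x / dHf
dT = 8.314 * 568^2 * 0.05 / 30530
dT = 4.39289 K
T_new = 568 - 4.39289 = 563.6 K


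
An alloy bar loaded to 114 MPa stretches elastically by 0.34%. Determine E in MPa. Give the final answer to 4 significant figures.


E = sigma / epsilon
epsilon = 0.34% = 3.4e-03
E = 114 / 3.4e-03
E = 33530 MPa


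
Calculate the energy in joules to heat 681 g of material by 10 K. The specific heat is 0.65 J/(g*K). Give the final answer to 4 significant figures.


Q = m * cp * dT
Q = 681 * 0.65 * 10
Q = 4427 J


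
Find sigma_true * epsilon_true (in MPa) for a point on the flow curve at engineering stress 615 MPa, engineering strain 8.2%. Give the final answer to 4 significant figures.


sigma_true = sigma_eng * (1 + epsilon_eng)
sigma_true = 615 * (1 + 0.082) = 665.43 MPa
epsilon_true = ln(1 + epsilon_eng)
epsilon_true = ln(1 + 0.082) = 0.0788112
sigma_true * epsilon_true = 665.43 * 0.0788112 = 52.44 MPa


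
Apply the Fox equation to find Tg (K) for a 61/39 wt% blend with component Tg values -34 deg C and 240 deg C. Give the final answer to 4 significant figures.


1/Tg = w1/Tg1 + w2/Tg2 (in Kelvin)
Tg1 = 239.15 K, Tg2 = 513.15 K
1/Tg = 0.61/239.15 + 0.39/513.15
Tg = 302 K


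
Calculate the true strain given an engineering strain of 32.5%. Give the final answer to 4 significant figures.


epsilon_true = ln(1 + epsilon_eng)
epsilon_true = ln(1 + 0.325)
epsilon_true = 0.2814


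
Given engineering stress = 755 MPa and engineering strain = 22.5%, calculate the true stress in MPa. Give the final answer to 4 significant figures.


sigma_true = sigma_eng * (1 + epsilon_eng)
sigma_true = 755 * (1 + 0.225)
sigma_true = 924.9 MPa


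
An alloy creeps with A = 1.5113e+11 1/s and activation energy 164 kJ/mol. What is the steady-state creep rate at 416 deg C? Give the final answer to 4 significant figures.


rate = A * exp(-Q / (R*T))
T = 416 + 273.15 = 689.15 K
rate = 1.5113e+11 * exp(-164e3 / (8.314 * 689.15))
rate = 0.05603 1/s


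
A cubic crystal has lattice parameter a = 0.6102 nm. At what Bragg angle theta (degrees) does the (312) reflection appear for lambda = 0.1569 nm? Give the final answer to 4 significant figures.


d = a / sqrt(h^2+k^2+l^2)
d = 0.6102 / sqrt(14) = 0.163083 nm
lambda = 2*d*sin(theta)  =>  sin(theta) = lambda / (2*d)
sin(theta) = 0.1569 / (2 * 0.163083) = 0.481044
theta = 28.75 deg


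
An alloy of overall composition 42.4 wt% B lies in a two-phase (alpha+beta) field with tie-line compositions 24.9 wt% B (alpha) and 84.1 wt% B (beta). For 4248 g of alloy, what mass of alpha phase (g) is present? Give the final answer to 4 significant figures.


f_alpha = (C_beta - C0) / (C_beta - C_alpha)
f_alpha = (84.1 - 42.4) / (84.1 - 24.9) = 0.704392
m_alpha = f_alpha * m_total = 0.704392 * 4248 = 2992 g


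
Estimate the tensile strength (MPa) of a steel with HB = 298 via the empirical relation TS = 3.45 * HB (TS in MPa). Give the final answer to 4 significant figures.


TS (MPa) = 3.45 * HB
TS = 3.45 * 298
TS = 1028 MPa


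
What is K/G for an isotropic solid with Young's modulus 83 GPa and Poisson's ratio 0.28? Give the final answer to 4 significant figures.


G = E / (2*(1+nu))
G = 83 / (2*(1+0.28)) = 32.4219 GPa
K = E / (3*(1-2*nu))
K = 83 / (3*(1-2*0.28)) = 62.8788 GPa
K/G = 62.8788 / 32.4219 = 1.939


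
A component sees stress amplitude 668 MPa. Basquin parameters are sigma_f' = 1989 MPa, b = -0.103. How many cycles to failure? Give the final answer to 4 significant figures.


sigma_a = sigma_f' * (2*Nf)^b
2*Nf = (sigma_a / sigma_f')^(1/b)
2*Nf = (668 / 1989)^(1/-0.103)
2*Nf = 39862.7
Nf = 19930 cycles


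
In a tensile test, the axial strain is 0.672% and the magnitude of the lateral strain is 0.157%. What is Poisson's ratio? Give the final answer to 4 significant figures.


nu = -epsilon_lat / epsilon_axial
Lateral strain is contraction (negative), so using magnitudes:
nu = 0.157 / 0.672
nu = 0.2336


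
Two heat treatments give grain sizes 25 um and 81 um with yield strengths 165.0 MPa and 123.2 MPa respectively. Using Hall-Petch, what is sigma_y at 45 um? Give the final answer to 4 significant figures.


sigma_y = sigma0 + k / sqrt(d)
1/sqrt(d1) = 1/sqrt(2.5e-05) = 200;  1/sqrt(d2) = 111.111
k = (sigma1 - sigma2) / (1/sqrt(d1) - 1/sqrt(d2)) = (165.0 - 123.2) / (200 - 111.111) = 0.47025 MPa*m^0.5
sigma0 = sigma1 - k/sqrt(d1) = 165.0 - 0.47025*200 = 70.95 MPa
sigma_y(d3) = 70.95 + 0.47025 / sqrt(4.5e-05) = 141.1 MPa


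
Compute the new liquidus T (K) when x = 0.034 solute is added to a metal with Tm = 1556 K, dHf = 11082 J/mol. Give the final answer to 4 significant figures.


dT = R*Tm^2*x / dHf
dT = 8.314 * 1556^2 * 0.034 / 11082
dT = 61.7575 K
T_new = 1556 - 61.7575 = 1494 K


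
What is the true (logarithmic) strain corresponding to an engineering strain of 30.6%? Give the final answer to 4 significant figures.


epsilon_true = ln(1 + epsilon_eng)
epsilon_true = ln(1 + 0.306)
epsilon_true = 0.267


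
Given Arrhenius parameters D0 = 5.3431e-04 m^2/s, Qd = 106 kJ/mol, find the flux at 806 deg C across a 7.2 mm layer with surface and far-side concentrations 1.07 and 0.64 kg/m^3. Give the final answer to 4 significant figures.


Step 1: D = D0 * exp(-Qd/(R*T))
T = 806 + 273.15 = 1079.15 K
D = 5.3431e-04 * exp(-106e3 / (8.314 * 1079.15)) = 3.95218e-09 m^2/s
Step 2: J = D * (C1 - C2) / dx
J = 3.95218e-09 * (1.07 - 0.64) / 7.2e-03
J = 2.36e-07 kg/(m^2*s)


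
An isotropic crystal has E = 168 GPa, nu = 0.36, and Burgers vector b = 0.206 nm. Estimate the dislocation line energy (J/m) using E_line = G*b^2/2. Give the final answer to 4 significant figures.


Step 1: G = E / (2*(1+nu))
G = 168 / (2*(1+0.36)) = 61.7647 GPa = 6.17647e+10 Pa
Step 2: E_line = G*b^2/2
b = 0.206 nm = 2.06e-10 m
E_line = 0.5 * 6.17647e+10 * (2.06e-10)^2 = 1.311e-09 J/m


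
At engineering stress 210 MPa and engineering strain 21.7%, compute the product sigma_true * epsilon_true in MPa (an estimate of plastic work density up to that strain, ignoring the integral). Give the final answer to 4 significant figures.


sigma_true = sigma_eng * (1 + epsilon_eng)
sigma_true = 210 * (1 + 0.217) = 255.57 MPa
epsilon_true = ln(1 + epsilon_eng)
epsilon_true = ln(1 + 0.217) = 0.196389
sigma_true * epsilon_true = 255.57 * 0.196389 = 50.19 MPa


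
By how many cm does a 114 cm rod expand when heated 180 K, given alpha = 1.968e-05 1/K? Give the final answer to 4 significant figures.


dL = L0 * alpha * dT
dL = 114 * 1.968e-05 * 180
dL = 0.4038 cm


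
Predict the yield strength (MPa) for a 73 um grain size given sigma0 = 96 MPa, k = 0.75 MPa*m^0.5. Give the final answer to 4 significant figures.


sigma_y = sigma0 + k / sqrt(d)
d = 73 um = 7.3e-05 m
sigma_y = 96 + 0.75 / sqrt(7.3e-05)
sigma_y = 183.8 MPa


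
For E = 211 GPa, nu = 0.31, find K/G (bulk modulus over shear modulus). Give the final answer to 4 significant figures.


G = E / (2*(1+nu))
G = 211 / (2*(1+0.31)) = 80.5344 GPa
K = E / (3*(1-2*nu))
K = 211 / (3*(1-2*0.31)) = 185.088 GPa
K/G = 185.088 / 80.5344 = 2.298


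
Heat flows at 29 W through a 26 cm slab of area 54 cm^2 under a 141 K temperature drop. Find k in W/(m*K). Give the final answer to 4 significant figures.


k = Q*L / (A*dT)
L = 0.26 m, A = 5.4e-03 m^2
k = 29 * 0.26 / (5.4e-03 * 141)
k = 9.903 W/(m*K)


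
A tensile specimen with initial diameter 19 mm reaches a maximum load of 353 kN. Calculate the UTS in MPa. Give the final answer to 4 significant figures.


A0 = pi*(d/2)^2 = pi*(19/2)^2 = 283.529 mm^2
UTS = F_max / A0 = 353*1000 / 283.529
UTS = 1245 MPa


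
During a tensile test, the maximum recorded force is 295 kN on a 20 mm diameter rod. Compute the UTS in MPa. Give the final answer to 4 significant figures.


A0 = pi*(d/2)^2 = pi*(20/2)^2 = 314.159 mm^2
UTS = F_max / A0 = 295*1000 / 314.159
UTS = 939 MPa


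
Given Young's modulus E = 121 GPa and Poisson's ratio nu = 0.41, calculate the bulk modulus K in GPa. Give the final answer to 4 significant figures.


K = E / (3*(1-2*nu))
K = 121 / (3*(1-2*0.41))
K = 224.1 GPa


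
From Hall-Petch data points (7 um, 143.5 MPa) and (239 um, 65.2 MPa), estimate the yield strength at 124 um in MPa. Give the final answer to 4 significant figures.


sigma_y = sigma0 + k / sqrt(d)
1/sqrt(d1) = 1/sqrt(7e-06) = 377.964;  1/sqrt(d2) = 64.6846
k = (sigma1 - sigma2) / (1/sqrt(d1) - 1/sqrt(d2)) = (143.5 - 65.2) / (377.964 - 64.6846) = 0.249936 MPa*m^0.5
sigma0 = sigma1 - k/sqrt(d1) = 143.5 - 0.249936*377.964 = 49.033 MPa
sigma_y(d3) = 49.033 + 0.249936 / sqrt(1.24e-04) = 71.48 MPa


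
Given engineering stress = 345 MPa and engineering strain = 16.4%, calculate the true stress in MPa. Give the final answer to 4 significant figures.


sigma_true = sigma_eng * (1 + epsilon_eng)
sigma_true = 345 * (1 + 0.164)
sigma_true = 401.6 MPa


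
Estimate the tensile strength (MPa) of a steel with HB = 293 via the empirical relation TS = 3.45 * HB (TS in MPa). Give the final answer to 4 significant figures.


TS (MPa) = 3.45 * HB
TS = 3.45 * 293
TS = 1011 MPa


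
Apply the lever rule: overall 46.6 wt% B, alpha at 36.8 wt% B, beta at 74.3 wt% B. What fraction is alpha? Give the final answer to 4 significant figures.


f_alpha = (C_beta - C0) / (C_beta - C_alpha)
f_alpha = (74.3 - 46.6) / (74.3 - 36.8)
f_alpha = 0.7387


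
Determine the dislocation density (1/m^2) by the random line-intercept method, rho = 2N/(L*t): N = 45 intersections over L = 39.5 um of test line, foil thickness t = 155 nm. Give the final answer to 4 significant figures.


rho = 2N / (L * t)
L = 39.5 um = 3.95e-05 m, t = 155 nm = 1.55e-07 m
rho = 2 * 45 / (3.95e-05 * 1.55e-07)
rho = 1.47e+13 1/m^2


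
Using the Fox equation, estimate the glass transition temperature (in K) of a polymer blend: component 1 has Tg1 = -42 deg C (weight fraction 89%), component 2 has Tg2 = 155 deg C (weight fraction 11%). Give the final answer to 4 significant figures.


1/Tg = w1/Tg1 + w2/Tg2 (in Kelvin)
Tg1 = 231.15 K, Tg2 = 428.15 K
1/Tg = 0.89/231.15 + 0.11/428.15
Tg = 243.5 K


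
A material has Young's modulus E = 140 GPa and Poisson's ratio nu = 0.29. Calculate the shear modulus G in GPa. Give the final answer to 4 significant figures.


G = E / (2*(1+nu))
G = 140 / (2*(1+0.29))
G = 54.26 GPa


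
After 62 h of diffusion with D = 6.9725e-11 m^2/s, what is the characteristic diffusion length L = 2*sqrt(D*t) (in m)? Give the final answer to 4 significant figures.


t = 62 hr = 223200 s
Diffusion length = 2*sqrt(D*t)
= 2*sqrt(6.9725e-11 * 223200)
= 7.89e-03 m


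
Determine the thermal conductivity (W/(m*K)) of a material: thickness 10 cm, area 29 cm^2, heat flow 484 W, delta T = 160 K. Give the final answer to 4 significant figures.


k = Q*L / (A*dT)
L = 0.1 m, A = 2.9e-03 m^2
k = 484 * 0.1 / (2.9e-03 * 160)
k = 104.3 W/(m*K)


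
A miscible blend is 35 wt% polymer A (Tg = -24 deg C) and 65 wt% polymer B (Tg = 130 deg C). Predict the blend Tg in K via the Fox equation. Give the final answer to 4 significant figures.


1/Tg = w1/Tg1 + w2/Tg2 (in Kelvin)
Tg1 = 249.15 K, Tg2 = 403.15 K
1/Tg = 0.35/249.15 + 0.65/403.15
Tg = 331.4 K


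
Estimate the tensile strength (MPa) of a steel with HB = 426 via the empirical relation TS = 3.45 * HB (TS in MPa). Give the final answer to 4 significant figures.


TS (MPa) = 3.45 * HB
TS = 3.45 * 426
TS = 1470 MPa


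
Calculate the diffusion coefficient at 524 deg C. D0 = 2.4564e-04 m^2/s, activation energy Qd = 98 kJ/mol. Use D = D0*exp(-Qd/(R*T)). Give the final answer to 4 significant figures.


D = D0 * exp(-Qd / (R*T))
T = 797.15 K
D = 2.4564e-04 * exp(-98e3 / (8.314 * 797.15))
D = 9.299e-11 m^2/s


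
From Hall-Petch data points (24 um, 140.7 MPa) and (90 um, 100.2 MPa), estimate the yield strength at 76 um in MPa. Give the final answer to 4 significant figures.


sigma_y = sigma0 + k / sqrt(d)
1/sqrt(d1) = 1/sqrt(2.4e-05) = 204.124;  1/sqrt(d2) = 105.409
k = (sigma1 - sigma2) / (1/sqrt(d1) - 1/sqrt(d2)) = (140.7 - 100.2) / (204.124 - 105.409) = 0.410272 MPa*m^0.5
sigma0 = sigma1 - k/sqrt(d1) = 140.7 - 0.410272*204.124 = 56.9535 MPa
sigma_y(d3) = 56.9535 + 0.410272 / sqrt(7.6e-05) = 104 MPa


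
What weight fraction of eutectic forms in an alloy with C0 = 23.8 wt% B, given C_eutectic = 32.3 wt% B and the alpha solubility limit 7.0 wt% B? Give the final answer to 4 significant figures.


f_primary = (C_e - C0) / (C_e - C_alpha_max)
f_primary = (32.3 - 23.8) / (32.3 - 7.0)
f_primary = 0.335968
f_eutectic = 1 - 0.335968 = 0.664


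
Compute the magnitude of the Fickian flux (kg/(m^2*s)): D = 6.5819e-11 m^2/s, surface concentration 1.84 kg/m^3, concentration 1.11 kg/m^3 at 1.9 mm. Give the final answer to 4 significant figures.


J = -D * (dC/dx) = D * (C1 - C2) / dx
J = 6.5819e-11 * (1.84 - 1.11) / 1.9e-03
J = 2.529e-08 kg/(m^2*s)


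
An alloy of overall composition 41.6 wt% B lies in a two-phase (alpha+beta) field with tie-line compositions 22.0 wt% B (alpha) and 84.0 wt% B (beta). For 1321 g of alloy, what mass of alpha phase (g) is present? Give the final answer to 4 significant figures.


f_alpha = (C_beta - C0) / (C_beta - C_alpha)
f_alpha = (84.0 - 41.6) / (84.0 - 22.0) = 0.683871
m_alpha = f_alpha * m_total = 0.683871 * 1321 = 903.4 g


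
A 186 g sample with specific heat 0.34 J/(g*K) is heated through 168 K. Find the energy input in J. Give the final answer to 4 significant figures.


Q = m * cp * dT
Q = 186 * 0.34 * 168
Q = 10620 J


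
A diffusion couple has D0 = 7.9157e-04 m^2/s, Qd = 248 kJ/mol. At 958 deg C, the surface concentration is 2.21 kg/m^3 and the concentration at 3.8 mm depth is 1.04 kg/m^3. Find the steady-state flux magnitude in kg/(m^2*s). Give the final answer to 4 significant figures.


Step 1: D = D0 * exp(-Qd/(R*T))
T = 958 + 273.15 = 1231.15 K
D = 7.9157e-04 * exp(-248e3 / (8.314 * 1231.15)) = 2.3773e-14 m^2/s
Step 2: J = D * (C1 - C2) / dx
J = 2.3773e-14 * (2.21 - 1.04) / 3.8e-03
J = 7.32e-12 kg/(m^2*s)


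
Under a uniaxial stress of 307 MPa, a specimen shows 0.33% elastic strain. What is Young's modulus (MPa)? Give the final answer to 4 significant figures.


E = sigma / epsilon
epsilon = 0.33% = 3.3e-03
E = 307 / 3.3e-03
E = 93030 MPa


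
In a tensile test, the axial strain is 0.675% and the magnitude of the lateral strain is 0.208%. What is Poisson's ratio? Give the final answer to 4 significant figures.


nu = -epsilon_lat / epsilon_axial
Lateral strain is contraction (negative), so using magnitudes:
nu = 0.208 / 0.675
nu = 0.3081


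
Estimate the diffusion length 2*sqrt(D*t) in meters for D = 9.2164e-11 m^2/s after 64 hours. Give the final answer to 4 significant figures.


t = 64 hr = 230400 s
Diffusion length = 2*sqrt(D*t)
= 2*sqrt(9.2164e-11 * 230400)
= 9.216e-03 m


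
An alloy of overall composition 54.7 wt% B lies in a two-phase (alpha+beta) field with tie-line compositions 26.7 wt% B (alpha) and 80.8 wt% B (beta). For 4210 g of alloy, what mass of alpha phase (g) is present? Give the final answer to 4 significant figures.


f_alpha = (C_beta - C0) / (C_beta - C_alpha)
f_alpha = (80.8 - 54.7) / (80.8 - 26.7) = 0.48244
m_alpha = f_alpha * m_total = 0.48244 * 4210 = 2031 g


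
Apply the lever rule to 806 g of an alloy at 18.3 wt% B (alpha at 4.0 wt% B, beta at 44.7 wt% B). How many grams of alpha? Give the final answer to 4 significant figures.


f_alpha = (C_beta - C0) / (C_beta - C_alpha)
f_alpha = (44.7 - 18.3) / (44.7 - 4.0) = 0.648649
m_alpha = f_alpha * m_total = 0.648649 * 806 = 522.8 g


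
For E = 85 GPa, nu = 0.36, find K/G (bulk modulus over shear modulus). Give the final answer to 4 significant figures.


G = E / (2*(1+nu))
G = 85 / (2*(1+0.36)) = 31.25 GPa
K = E / (3*(1-2*nu))
K = 85 / (3*(1-2*0.36)) = 101.19 GPa
K/G = 101.19 / 31.25 = 3.238


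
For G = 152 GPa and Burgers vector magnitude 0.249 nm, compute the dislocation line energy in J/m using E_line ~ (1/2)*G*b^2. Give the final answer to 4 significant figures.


E = G*b^2/2
b = 0.249 nm = 2.49e-10 m
G = 152 GPa = 1.52e+11 Pa
E = 0.5 * 1.52e+11 * (2.49e-10)^2
E = 4.712e-09 J/m


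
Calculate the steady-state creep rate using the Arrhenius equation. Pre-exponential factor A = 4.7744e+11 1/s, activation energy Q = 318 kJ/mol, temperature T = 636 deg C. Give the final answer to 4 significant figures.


rate = A * exp(-Q / (R*T))
T = 636 + 273.15 = 909.15 K
rate = 4.7744e+11 * exp(-318e3 / (8.314 * 909.15))
rate = 2.557e-07 1/s


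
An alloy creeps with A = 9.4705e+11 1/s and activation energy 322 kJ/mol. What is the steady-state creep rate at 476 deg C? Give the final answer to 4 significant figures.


rate = A * exp(-Q / (R*T))
T = 476 + 273.15 = 749.15 K
rate = 9.4705e+11 * exp(-322e3 / (8.314 * 749.15))
rate = 3.342e-11 1/s


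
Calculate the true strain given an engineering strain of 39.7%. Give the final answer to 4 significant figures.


epsilon_true = ln(1 + epsilon_eng)
epsilon_true = ln(1 + 0.397)
epsilon_true = 0.3343


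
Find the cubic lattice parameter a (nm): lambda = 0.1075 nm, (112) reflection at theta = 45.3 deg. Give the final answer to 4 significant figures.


d = lambda / (2*sin(theta))
d = 0.1075 / (2*sin(45.3 deg))
d = 0.0756191 nm
a = d * sqrt(h^2+k^2+l^2) = 0.0756191 * sqrt(6)
a = 0.1852 nm


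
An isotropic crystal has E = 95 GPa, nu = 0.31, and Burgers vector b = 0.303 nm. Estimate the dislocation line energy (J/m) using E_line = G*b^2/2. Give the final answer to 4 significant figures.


Step 1: G = E / (2*(1+nu))
G = 95 / (2*(1+0.31)) = 36.2595 GPa = 3.62595e+10 Pa
Step 2: E_line = G*b^2/2
b = 0.303 nm = 3.03e-10 m
E_line = 0.5 * 3.62595e+10 * (3.03e-10)^2 = 1.664e-09 J/m


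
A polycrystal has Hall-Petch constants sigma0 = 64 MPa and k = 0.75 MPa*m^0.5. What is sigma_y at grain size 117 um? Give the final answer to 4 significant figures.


sigma_y = sigma0 + k / sqrt(d)
d = 117 um = 1.17e-04 m
sigma_y = 64 + 0.75 / sqrt(1.17e-04)
sigma_y = 133.3 MPa


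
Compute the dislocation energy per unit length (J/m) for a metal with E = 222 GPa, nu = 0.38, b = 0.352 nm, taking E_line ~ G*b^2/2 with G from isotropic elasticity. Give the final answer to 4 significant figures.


Step 1: G = E / (2*(1+nu))
G = 222 / (2*(1+0.38)) = 80.4348 GPa = 8.04348e+10 Pa
Step 2: E_line = G*b^2/2
b = 0.352 nm = 3.52e-10 m
E_line = 0.5 * 8.04348e+10 * (3.52e-10)^2 = 4.983e-09 J/m


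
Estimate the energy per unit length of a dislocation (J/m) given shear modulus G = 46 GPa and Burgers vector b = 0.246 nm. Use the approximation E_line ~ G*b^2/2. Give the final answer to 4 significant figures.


E = G*b^2/2
b = 0.246 nm = 2.46e-10 m
G = 46 GPa = 4.6e+10 Pa
E = 0.5 * 4.6e+10 * (2.46e-10)^2
E = 1.392e-09 J/m


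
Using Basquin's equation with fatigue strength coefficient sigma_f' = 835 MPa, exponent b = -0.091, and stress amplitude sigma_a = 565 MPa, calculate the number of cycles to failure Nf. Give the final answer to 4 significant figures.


sigma_a = sigma_f' * (2*Nf)^b
2*Nf = (sigma_a / sigma_f')^(1/b)
2*Nf = (565 / 835)^(1/-0.091)
2*Nf = 73.1399
Nf = 36.57 cycles
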